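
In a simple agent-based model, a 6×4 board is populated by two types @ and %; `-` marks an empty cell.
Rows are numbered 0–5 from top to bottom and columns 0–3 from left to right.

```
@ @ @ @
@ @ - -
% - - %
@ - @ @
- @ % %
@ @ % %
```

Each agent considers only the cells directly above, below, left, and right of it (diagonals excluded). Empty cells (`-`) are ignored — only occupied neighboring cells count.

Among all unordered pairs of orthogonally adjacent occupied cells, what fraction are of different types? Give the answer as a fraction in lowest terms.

7/20

Scan each occupied cell's neighbors to the right and below so each pair is counted once.
Row 0: @(0,0)–@(0,1)= @(0,0)–@(1,0)= @(0,1)–@(0,2)= @(0,1)–@(1,1)= @(0,2)–@(0,3)=  → 0/5 unlike.
Row 1: @(1,0)–@(1,1)= @(1,0)–%(2,0)≠  → 1/2 unlike.
Row 2: %(2,0)–@(3,0)≠ %(2,3)–@(3,3)≠  → 2/2 unlike.
Row 3: @(3,2)–@(3,3)= @(3,2)–%(4,2)≠ @(3,3)–%(4,3)≠  → 2/3 unlike.
Row 4: @(4,1)–%(4,2)≠ @(4,1)–@(5,1)= %(4,2)–%(4,3)= %(4,2)–%(5,2)= %(4,3)–%(5,3)=  → 1/5 unlike.
Row 5: @(5,0)–@(5,1)= @(5,1)–%(5,2)≠ %(5,2)–%(5,3)=  → 1/3 unlike.
Total adjacent occupied pairs: 20; unlike-type pairs: 7.
7/20 is already in lowest terms.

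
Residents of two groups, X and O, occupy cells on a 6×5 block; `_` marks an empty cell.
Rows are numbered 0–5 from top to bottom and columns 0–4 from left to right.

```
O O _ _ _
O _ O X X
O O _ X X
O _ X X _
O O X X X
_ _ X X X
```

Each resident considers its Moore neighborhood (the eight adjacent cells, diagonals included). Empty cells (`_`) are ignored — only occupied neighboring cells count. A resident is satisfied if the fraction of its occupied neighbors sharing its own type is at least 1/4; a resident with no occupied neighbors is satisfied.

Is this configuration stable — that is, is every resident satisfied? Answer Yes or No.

Yes

(0,0)O 2/2 satisfied
(0,1)O 3/3 satisfied
(1,0)O 4/4 satisfied
(1,2)O 2/4 satisfied
(1,3)X 3/4 satisfied
(1,4)X 3/3 satisfied
(2,0)O 3/3 satisfied
(2,1)O 4/5 satisfied
(2,3)X 5/6 satisfied
(2,4)X 4/4 satisfied
(3,0)O 4/4 satisfied
(3,2)X 4/6 satisfied
(3,3)X 6/6 satisfied
(4,0)O 2/2 satisfied
(4,1)O 2/5 satisfied
(4,2)X 5/6 satisfied
(4,3)X 7/7 satisfied
(4,4)X 4/4 satisfied
(5,2)X 3/4 satisfied
(5,3)X 5/5 satisfied
(5,4)X 3/3 satisfied
All meet the threshold, so the configuration is stable.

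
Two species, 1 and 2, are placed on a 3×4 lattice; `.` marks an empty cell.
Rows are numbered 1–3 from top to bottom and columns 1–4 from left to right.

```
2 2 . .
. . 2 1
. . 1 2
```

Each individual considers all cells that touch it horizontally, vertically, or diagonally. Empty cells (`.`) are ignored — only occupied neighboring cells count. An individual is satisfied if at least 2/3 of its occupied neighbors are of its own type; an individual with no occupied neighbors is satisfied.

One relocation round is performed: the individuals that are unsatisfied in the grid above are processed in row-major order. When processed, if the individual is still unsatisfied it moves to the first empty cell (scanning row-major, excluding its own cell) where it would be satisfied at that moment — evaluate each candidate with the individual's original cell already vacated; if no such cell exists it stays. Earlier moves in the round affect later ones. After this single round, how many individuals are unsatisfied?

Initially unsatisfied (in order): (2,3), (2,4), (3,3), (3,4).
  (2,3) → (2,1).
  (2,4) → (1,4).
  (3,3): no empty cell satisfies it; stays.
  (3,4) → (2,2).
Resulting grid:
2 2 . 1
2 2 . .
. . 1 .
Unsatisfied now: (3,3).

1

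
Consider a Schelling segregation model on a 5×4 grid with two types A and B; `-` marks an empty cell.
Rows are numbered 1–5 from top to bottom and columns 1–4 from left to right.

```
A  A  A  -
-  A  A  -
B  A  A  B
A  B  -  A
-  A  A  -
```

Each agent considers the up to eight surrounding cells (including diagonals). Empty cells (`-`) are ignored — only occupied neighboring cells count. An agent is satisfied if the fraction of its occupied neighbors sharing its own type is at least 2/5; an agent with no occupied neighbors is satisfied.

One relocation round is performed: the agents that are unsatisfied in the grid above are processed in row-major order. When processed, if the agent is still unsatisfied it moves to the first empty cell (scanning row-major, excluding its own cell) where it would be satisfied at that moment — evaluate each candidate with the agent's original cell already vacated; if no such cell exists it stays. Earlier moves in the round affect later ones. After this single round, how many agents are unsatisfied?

Initially unsatisfied (in order): (3,1), (3,4), (4,2).
  (3,1): no empty cell satisfies it; stays.
  (3,4): no empty cell satisfies it; stays.
  (4,2): no empty cell satisfies it; stays.
Resulting grid:
A A A -
- A A -
B A A B
A B - A
- A A -
Unsatisfied now: (3,1), (3,4), (4,2).

3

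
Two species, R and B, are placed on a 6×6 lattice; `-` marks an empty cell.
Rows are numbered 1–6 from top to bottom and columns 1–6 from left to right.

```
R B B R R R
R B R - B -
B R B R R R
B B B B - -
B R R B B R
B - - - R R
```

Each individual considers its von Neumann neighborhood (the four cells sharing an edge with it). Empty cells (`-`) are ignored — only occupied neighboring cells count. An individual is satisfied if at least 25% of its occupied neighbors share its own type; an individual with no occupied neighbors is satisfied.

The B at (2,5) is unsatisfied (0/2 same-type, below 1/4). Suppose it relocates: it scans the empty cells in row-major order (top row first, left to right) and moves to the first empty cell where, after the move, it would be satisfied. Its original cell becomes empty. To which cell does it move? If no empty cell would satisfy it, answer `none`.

Vacating (2,5). Empty cells in order:
  (2,4): 0/3 same-type → still unsatisfied.
  (2,6): 0/2 same-type → still unsatisfied.
  (4,5): 2/3 same-type → satisfied — stop here.

(4,5)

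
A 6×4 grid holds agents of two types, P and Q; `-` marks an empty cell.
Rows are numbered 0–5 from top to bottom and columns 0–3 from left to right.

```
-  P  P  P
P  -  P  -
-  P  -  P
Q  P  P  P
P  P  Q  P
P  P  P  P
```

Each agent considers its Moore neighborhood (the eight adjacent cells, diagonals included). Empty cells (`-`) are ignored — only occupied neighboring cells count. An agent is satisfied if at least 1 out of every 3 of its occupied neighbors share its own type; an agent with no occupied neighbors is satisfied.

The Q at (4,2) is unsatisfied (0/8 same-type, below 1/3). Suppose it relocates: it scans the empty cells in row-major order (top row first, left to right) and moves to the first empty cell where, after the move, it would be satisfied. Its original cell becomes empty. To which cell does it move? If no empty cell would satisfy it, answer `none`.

Vacating (4,2). Empty cells in order:
  (0,0): 0/2 same-type → still unsatisfied.
  (1,1): 0/5 same-type → still unsatisfied.
  (1,3): 0/4 same-type → still unsatisfied.
  (2,0): 1/4 same-type → still unsatisfied.
  (2,2): 0/6 same-type → still unsatisfied.

none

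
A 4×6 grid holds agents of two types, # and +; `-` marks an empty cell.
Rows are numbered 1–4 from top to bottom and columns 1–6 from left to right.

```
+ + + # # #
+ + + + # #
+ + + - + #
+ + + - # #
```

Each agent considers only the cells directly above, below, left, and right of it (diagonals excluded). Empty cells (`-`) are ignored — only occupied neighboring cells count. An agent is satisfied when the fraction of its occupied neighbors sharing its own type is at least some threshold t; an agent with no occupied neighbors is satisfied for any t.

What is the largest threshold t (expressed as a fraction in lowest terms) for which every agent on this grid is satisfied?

0/1

Row 1: (1,1)+ 2/2 · (1,2)+ 3/3 · (1,3)+ 2/3 · (1,4)# 1/3 · (1,5)# 3/3 · (1,6)# 2/2
Row 2: (2,1)+ 3/3 · (2,2)+ 4/4 · (2,3)+ 4/4 · (2,4)+ 1/3 · (2,5)# 2/4 · (2,6)# 3/3
Row 3: (3,1)+ 3/3 · (3,2)+ 4/4 · (3,3)+ 3/3 · (3,5)+ 0/3 · (3,6)# 2/3
Row 4: (4,1)+ 2/2 · (4,2)+ 3/3 · (4,3)+ 2/2 · (4,5)# 1/2 · (4,6)# 2/2
The smallest same-type fraction is 0/3 at (3,5), which reduces to 0/1. Any threshold above that leaves this agent unsatisfied.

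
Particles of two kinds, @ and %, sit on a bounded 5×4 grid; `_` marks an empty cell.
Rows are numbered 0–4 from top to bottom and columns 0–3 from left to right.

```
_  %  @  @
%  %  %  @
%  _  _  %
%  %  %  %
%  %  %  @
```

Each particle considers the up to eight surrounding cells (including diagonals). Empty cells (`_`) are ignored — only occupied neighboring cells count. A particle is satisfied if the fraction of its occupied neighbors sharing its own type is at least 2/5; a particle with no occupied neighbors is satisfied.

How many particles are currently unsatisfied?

1

Row 0: (0,1)% 3/4 ✓ · (0,2)@ 2/5 ✓ · (0,3)@ 2/3 ✓
Row 1: (1,0)% 3/3 ✓ · (1,1)% 4/5 ✓ · (1,2)% 3/6 ✓ · (1,3)@ 2/4 ✓
Row 2: (2,0)% 4/4 ✓ · (2,3)% 3/4 ✓
Row 3: (3,0)% 4/4 ✓ · (3,1)% 6/6 ✓ · (3,2)% 5/6 ✓ · (3,3)% 3/4 ✓
Row 4: (4,0)% 3/3 ✓ · (4,1)% 5/5 ✓ · (4,2)% 4/5 ✓ · (4,3)@ 0/3 ✗
Unsatisfied: (4,3) — 1 in total.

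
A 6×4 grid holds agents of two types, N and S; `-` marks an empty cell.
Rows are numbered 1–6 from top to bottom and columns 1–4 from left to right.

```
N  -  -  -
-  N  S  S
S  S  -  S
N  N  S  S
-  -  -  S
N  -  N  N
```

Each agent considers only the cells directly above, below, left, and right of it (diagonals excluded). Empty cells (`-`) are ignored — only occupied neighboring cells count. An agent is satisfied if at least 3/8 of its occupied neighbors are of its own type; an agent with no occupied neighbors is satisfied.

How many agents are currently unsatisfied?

3

(1,1)N 0/0 satisfied
(2,2)N 0/2 not
(2,3)S 1/2 satisfied
(2,4)S 2/2 satisfied
(3,1)S 1/2 satisfied
(3,2)S 1/3 not
(3,4)S 2/2 satisfied
(4,1)N 1/2 satisfied
(4,2)N 1/3 not
(4,3)S 1/2 satisfied
(4,4)S 3/3 satisfied
(5,4)S 1/2 satisfied
(6,1)N 0/0 satisfied
(6,3)N 1/1 satisfied
(6,4)N 1/2 satisfied
Unsatisfied: (2,2), (3,2), (4,2) — 3 in total.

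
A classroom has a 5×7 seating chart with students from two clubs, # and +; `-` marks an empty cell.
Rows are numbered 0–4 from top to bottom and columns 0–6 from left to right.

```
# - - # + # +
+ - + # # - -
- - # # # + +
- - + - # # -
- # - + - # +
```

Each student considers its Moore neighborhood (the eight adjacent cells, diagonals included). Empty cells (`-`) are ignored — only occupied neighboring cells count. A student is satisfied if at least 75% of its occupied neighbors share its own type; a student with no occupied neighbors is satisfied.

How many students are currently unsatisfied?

20

(0,0)# 0/1 ✗
(0,3)# 2/4 ✗
(0,4)+ 0/4 ✗
(0,5)# 1/3 ✗
(0,6)+ 0/1 ✗
(1,0)+ 0/1 ✗
(1,2)+ 0/4 ✗
(1,3)# 5/7 ✗
(1,4)# 5/7 ✗
(2,2)# 2/4 ✗
(2,3)# 5/7 ✗
(2,4)# 5/6 ✓
(2,5)+ 1/5 ✗
(2,6)+ 1/2 ✗
(3,2)+ 1/4 ✗
(3,4)# 4/6 ✗
(3,5)# 3/6 ✗
(4,1)# 0/1 ✗
(4,3)+ 1/2 ✗
(4,5)# 2/3 ✗
(4,6)+ 0/2 ✗
Unsatisfied: (0,0), (0,3), (0,4), (0,5), (0,6), (1,0), (1,2), (1,3), (1,4), (2,2), (2,3), (2,5), (2,6), (3,2), (3,4), (3,5), (4,1), (4,3), (4,5), (4,6) — 20 in total.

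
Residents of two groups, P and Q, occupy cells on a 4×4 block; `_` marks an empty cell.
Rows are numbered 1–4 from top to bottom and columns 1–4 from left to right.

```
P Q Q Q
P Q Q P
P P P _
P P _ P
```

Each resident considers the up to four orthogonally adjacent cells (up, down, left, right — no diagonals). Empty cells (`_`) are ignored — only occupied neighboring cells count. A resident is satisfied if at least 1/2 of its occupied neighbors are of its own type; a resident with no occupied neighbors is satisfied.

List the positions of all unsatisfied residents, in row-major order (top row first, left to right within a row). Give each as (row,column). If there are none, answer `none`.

(2,4)

(1,1)P 1/2 ✓
(1,2)Q 2/3 ✓
(1,3)Q 3/3 ✓
(1,4)Q 1/2 ✓
(2,1)P 2/3 ✓
(2,2)Q 2/4 ✓
(2,3)Q 2/4 ✓
(2,4)P 0/2 ✗
(3,1)P 3/3 ✓
(3,2)P 3/4 ✓
(3,3)P 1/2 ✓
(4,1)P 2/2 ✓
(4,2)P 2/2 ✓
(4,4)P 0/0 ✓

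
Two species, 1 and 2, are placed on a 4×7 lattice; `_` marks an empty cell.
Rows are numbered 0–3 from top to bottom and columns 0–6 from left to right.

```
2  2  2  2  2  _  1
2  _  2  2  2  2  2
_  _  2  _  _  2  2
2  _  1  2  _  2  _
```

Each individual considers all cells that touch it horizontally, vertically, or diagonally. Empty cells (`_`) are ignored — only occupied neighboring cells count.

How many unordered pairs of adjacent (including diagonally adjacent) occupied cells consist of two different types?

4

Scan each occupied cell's neighbors to the right and below (and the two forward diagonals) so each pair is counted once.
Row 0: 2(0,0)–2(0,1)= 2(0,0)–2(1,0)= 2(0,1)–2(0,2)= 2(0,1)–2(1,2)= 2(0,1)–2(1,0)= 2(0,2)–2(0,3)= 2(0,2)–2(1,2)= 2(0,2)–2(1,3)= 2(0,3)–2(0,4)= 2(0,3)–2(1,3)= 2(0,3)–2(1,4)= 2(0,3)–2(1,2)= 2(0,4)–2(1,4)= 2(0,4)–2(1,5)= 2(0,4)–2(1,3)= 1(0,6)–2(1,6)≠ 1(0,6)–2(1,5)≠  → 2/17 unlike.
Row 1: 2(1,2)–2(1,3)= 2(1,2)–2(2,2)= 2(1,3)–2(1,4)= 2(1,3)–2(2,2)= 2(1,4)–2(1,5)= 2(1,4)–2(2,5)= 2(1,5)–2(1,6)= 2(1,5)–2(2,5)= 2(1,5)–2(2,6)= 2(1,6)–2(2,6)= 2(1,6)–2(2,5)=  → 0/11 unlike.
Row 2: 2(2,2)–1(3,2)≠ 2(2,2)–2(3,3)= 2(2,5)–2(2,6)= 2(2,5)–2(3,5)= 2(2,6)–2(3,5)=  → 1/5 unlike.
Row 3: 1(3,2)–2(3,3)≠  → 1/1 unlike.
Total adjacent occupied pairs: 34; unlike-type pairs: 4.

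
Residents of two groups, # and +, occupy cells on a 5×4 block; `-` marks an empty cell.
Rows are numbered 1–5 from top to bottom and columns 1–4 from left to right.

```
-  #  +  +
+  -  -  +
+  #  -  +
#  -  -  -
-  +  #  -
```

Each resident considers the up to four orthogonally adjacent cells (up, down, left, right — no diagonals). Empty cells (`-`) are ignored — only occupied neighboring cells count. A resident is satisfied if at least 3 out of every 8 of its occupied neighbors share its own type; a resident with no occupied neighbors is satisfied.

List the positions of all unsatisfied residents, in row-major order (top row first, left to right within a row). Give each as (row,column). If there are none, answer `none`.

(1,2), (3,1), (3,2), (4,1), (5,2), (5,3)

Row 1: (1,2)# 0/1 unhappy · (1,3)+ 1/2 ok · (1,4)+ 2/2 ok
Row 2: (2,1)+ 1/1 ok · (2,4)+ 2/2 ok
Row 3: (3,1)+ 1/3 unhappy · (3,2)# 0/1 unhappy · (3,4)+ 1/1 ok
Row 4: (4,1)# 0/1 unhappy
Row 5: (5,2)+ 0/1 unhappy · (5,3)# 0/1 unhappy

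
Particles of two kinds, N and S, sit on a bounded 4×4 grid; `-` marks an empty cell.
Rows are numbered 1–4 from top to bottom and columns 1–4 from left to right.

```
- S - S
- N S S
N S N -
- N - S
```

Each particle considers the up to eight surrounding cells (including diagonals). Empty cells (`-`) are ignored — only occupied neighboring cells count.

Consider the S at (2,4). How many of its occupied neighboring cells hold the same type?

Occupied neighbors of (2,4): (1,4)=S, (2,3)=S, (3,3)=N.
Same type (S): 2 of 3.

2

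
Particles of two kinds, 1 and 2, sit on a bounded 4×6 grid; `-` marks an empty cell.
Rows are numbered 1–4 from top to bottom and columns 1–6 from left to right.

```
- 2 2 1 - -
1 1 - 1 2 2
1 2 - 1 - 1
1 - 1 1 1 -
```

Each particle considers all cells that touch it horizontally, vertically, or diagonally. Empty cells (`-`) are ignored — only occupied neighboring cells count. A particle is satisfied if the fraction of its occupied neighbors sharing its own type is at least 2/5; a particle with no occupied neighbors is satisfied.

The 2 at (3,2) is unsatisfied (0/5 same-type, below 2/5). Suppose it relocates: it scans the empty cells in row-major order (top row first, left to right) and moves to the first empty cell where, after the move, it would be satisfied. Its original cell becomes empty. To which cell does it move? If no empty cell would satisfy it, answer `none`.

(1,5)

Vacating (3,2). Empty cells in order:
  (1,1): 1/3 same-type → still unsatisfied.
  (1,5): 2/4 same-type → satisfied — stop here.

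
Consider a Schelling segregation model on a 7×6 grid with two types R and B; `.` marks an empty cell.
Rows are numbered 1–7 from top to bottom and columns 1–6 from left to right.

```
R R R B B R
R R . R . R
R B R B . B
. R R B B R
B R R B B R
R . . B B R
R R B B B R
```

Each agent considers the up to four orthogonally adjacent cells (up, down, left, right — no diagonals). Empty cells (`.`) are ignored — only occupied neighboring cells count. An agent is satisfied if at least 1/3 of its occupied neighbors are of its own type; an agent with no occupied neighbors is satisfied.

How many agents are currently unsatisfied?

Row 1: (1,1)R 2/2 satisfied · (1,2)R 3/3 satisfied · (1,3)R 1/2 satisfied · (1,4)B 1/3 satisfied · (1,5)B 1/2 satisfied · (1,6)R 1/2 satisfied
Row 2: (2,1)R 3/3 satisfied · (2,2)R 2/3 satisfied · (2,4)R 0/2 not · (2,6)R 1/2 satisfied
Row 3: (3,1)R 1/2 satisfied · (3,2)B 0/4 not · (3,3)R 1/3 satisfied · (3,4)B 1/3 satisfied · (3,6)B 0/2 not
Row 4: (4,2)R 2/3 satisfied · (4,3)R 3/4 satisfied · (4,4)B 3/4 satisfied · (4,5)B 2/3 satisfied · (4,6)R 1/3 satisfied
Row 5: (5,1)B 0/2 not · (5,2)R 2/3 satisfied · (5,3)R 2/3 satisfied · (5,4)B 3/4 satisfied · (5,5)B 3/4 satisfied · (5,6)R 2/3 satisfied
Row 6: (6,1)R 1/2 satisfied · (6,4)B 3/3 satisfied · (6,5)B 3/4 satisfied · (6,6)R 2/3 satisfied
Row 7: (7,1)R 2/2 satisfied · (7,2)R 1/2 satisfied · (7,3)B 1/2 satisfied · (7,4)B 3/3 satisfied · (7,5)B 2/3 satisfied · (7,6)R 1/2 satisfied
Unsatisfied: (2,4), (3,2), (3,6), (5,1) — 4 in total.

4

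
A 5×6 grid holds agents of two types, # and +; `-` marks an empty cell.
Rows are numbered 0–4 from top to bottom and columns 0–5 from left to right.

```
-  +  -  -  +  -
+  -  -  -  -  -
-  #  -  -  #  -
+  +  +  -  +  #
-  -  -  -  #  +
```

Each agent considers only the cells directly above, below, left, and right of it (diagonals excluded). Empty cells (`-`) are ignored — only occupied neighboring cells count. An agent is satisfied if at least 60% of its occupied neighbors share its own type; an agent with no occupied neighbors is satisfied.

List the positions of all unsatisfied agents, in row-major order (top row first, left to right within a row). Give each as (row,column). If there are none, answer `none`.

Row 0: (0,1)+ 0/0 satisfied · (0,4)+ 0/0 satisfied
Row 1: (1,0)+ 0/0 satisfied
Row 2: (2,1)# 0/1 not · (2,4)# 0/1 not
Row 3: (3,0)+ 1/1 satisfied · (3,1)+ 2/3 satisfied · (3,2)+ 1/1 satisfied · (3,4)+ 0/3 not · (3,5)# 0/2 not
Row 4: (4,4)# 0/2 not · (4,5)+ 0/2 not

(2,1), (2,4), (3,4), (3,5), (4,4), (4,5)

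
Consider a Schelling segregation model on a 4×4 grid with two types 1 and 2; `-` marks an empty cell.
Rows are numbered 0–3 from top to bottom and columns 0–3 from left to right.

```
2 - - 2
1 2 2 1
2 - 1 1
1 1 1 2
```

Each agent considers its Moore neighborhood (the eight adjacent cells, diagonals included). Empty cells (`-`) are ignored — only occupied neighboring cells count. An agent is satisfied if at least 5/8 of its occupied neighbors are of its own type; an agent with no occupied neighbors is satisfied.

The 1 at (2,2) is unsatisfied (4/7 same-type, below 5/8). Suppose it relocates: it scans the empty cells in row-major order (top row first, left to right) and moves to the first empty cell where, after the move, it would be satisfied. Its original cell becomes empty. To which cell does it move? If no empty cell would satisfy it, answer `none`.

Vacating (2,2). Empty cells in order:
  (0,1): 1/4 same-type → still unsatisfied.
  (0,2): 1/4 same-type → still unsatisfied.
  (2,1): 4/7 same-type → still unsatisfied.

none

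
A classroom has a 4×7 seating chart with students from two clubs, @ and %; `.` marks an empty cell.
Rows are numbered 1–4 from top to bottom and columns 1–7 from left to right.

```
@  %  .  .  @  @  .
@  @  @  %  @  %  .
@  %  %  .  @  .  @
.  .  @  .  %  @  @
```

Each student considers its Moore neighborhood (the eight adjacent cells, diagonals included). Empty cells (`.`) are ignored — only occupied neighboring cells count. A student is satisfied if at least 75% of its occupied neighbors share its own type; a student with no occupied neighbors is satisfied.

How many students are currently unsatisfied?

(1,1)@ 2/3 ✗
(1,2)% 0/4 ✗
(1,5)@ 2/4 ✗
(1,6)@ 2/3 ✗
(2,1)@ 3/5 ✗
(2,2)@ 4/7 ✗
(2,3)@ 1/5 ✗
(2,4)% 1/5 ✗
(2,5)@ 3/5 ✗
(2,6)% 0/5 ✗
(3,1)@ 2/3 ✗
(3,2)% 1/6 ✗
(3,3)% 2/5 ✗
(3,5)@ 2/5 ✗
(3,7)@ 2/3 ✗
(4,3)@ 0/2 ✗
(4,5)% 0/2 ✗
(4,6)@ 3/4 ✓
(4,7)@ 2/2 ✓
Unsatisfied: (1,1), (1,2), (1,5), (1,6), (2,1), (2,2), (2,3), (2,4), (2,5), (2,6), (3,1), (3,2), (3,3), (3,5), (3,7), (4,3), (4,5) — 17 in total.

17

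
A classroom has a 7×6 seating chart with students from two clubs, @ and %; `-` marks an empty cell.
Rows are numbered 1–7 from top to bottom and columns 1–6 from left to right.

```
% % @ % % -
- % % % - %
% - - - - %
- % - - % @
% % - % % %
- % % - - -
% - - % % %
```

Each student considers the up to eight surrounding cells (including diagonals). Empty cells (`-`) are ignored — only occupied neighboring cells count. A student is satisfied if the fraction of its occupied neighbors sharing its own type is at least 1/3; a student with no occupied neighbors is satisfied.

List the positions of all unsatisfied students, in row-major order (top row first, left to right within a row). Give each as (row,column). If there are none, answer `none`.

(1,1)% 2/2 ✓
(1,2)% 3/4 ✓
(1,3)@ 0/5 ✗
(1,4)% 3/4 ✓
(1,5)% 3/3 ✓
(2,2)% 4/5 ✓
(2,3)% 4/5 ✓
(2,4)% 3/4 ✓
(2,6)% 2/2 ✓
(3,1)% 2/2 ✓
(3,6)% 2/3 ✓
(4,2)% 3/3 ✓
(4,5)% 4/5 ✓
(4,6)@ 0/4 ✗
(5,1)% 3/3 ✓
(5,2)% 4/4 ✓
(5,4)% 3/3 ✓
(5,5)% 3/4 ✓
(5,6)% 2/3 ✓
(6,2)% 4/4 ✓
(6,3)% 4/4 ✓
(7,1)% 1/1 ✓
(7,4)% 2/2 ✓
(7,5)% 2/2 ✓
(7,6)% 1/1 ✓

(1,3), (4,6)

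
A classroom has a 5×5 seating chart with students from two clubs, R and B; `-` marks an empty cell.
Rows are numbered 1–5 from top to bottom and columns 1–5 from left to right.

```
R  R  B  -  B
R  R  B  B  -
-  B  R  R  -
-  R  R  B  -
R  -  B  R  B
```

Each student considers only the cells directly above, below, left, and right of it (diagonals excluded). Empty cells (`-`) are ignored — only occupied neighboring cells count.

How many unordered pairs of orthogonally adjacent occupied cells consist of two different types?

Scan each occupied cell's neighbors to the right and below so each pair is counted once.
From row 1: 1 unlike of 5 pairs (running 1/5).
From row 2: 4 unlike of 6 pairs (running 5/11).
From row 3: 3 unlike of 5 pairs (running 8/16).
From row 4: 3 unlike of 4 pairs (running 11/20).
From row 5: 2 unlike of 2 pairs (running 13/22).
Total adjacent occupied pairs: 22; unlike-type pairs: 13.

13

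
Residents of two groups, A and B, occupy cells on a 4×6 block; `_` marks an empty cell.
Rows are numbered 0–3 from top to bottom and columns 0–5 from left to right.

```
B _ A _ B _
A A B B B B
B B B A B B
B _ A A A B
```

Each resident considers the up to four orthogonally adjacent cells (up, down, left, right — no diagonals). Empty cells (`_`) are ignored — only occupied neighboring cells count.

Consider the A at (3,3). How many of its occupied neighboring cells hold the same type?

3

Occupied neighbors of (3,3): (2,3)=A, (3,2)=A, (3,4)=A.
Same type (A): 3 of 3.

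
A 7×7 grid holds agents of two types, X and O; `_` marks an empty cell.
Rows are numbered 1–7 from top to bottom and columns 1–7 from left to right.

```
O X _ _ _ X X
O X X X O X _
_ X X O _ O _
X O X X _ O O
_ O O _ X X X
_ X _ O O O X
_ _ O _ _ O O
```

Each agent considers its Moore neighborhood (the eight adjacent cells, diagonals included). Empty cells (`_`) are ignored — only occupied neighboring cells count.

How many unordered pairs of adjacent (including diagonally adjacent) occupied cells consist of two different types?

Scan each occupied cell's neighbors to the right and below (and the two forward diagonals) so each pair is counted once.
Row 1: O(1,1)–X(1,2)≠ O(1,1)–O(2,1)= O(1,1)–X(2,2)≠ X(1,2)–X(2,2)= X(1,2)–X(2,3)= X(1,2)–O(2,1)≠ X(1,6)–X(1,7)= X(1,6)–X(2,6)= X(1,6)–O(2,5)≠ X(1,7)–X(2,6)=  → 4/10 unlike.
Row 2: O(2,1)–X(2,2)≠ O(2,1)–X(3,2)≠ X(2,2)–X(2,3)= X(2,2)–X(3,2)= X(2,2)–X(3,3)= X(2,3)–X(2,4)= X(2,3)–X(3,3)= X(2,3)–O(3,4)≠ X(2,3)–X(3,2)= X(2,4)–O(2,5)≠ X(2,4)–O(3,4)≠ X(2,4)–X(3,3)= O(2,5)–X(2,6)≠ O(2,5)–O(3,6)= O(2,5)–O(3,4)= X(2,6)–O(3,6)≠  → 7/16 unlike.
Row 3: X(3,2)–X(3,3)= X(3,2)–O(4,2)≠ X(3,2)–X(4,3)= X(3,2)–X(4,1)= X(3,3)–O(3,4)≠ X(3,3)–X(4,3)= X(3,3)–X(4,4)= X(3,3)–O(4,2)≠ O(3,4)–X(4,4)≠ O(3,4)–X(4,3)≠ O(3,6)–O(4,6)= O(3,6)–O(4,7)=  → 5/12 unlike.
Row 4: X(4,1)–O(4,2)≠ X(4,1)–O(5,2)≠ O(4,2)–X(4,3)≠ O(4,2)–O(5,2)= O(4,2)–O(5,3)= X(4,3)–X(4,4)= X(4,3)–O(5,3)≠ X(4,3)–O(5,2)≠ X(4,4)–X(5,5)= X(4,4)–O(5,3)≠ O(4,6)–O(4,7)= O(4,6)–X(5,6)≠ O(4,6)–X(5,7)≠ O(4,6)–X(5,5)≠ O(4,7)–X(5,7)≠ O(4,7)–X(5,6)≠  → 11/16 unlike.
Row 5: O(5,2)–O(5,3)= O(5,2)–X(6,2)≠ O(5,3)–O(6,4)= O(5,3)–X(6,2)≠ X(5,5)–X(5,6)= X(5,5)–O(6,5)≠ X(5,5)–O(6,6)≠ X(5,5)–O(6,4)≠ X(5,6)–X(5,7)= X(5,6)–O(6,6)≠ X(5,6)–X(6,7)= X(5,6)–O(6,5)≠ X(5,7)–X(6,7)= X(5,7)–O(6,6)≠  → 8/14 unlike.
Row 6: X(6,2)–O(7,3)≠ O(6,4)–O(6,5)= O(6,4)–O(7,3)= O(6,5)–O(6,6)= O(6,5)–O(7,6)= O(6,6)–X(6,7)≠ O(6,6)–O(7,6)= O(6,6)–O(7,7)= X(6,7)–O(7,7)≠ X(6,7)–O(7,6)≠  → 4/10 unlike.
Row 7: O(7,6)–O(7,7)=  → 0/1 unlike.
Total adjacent occupied pairs: 79; unlike-type pairs: 39.

39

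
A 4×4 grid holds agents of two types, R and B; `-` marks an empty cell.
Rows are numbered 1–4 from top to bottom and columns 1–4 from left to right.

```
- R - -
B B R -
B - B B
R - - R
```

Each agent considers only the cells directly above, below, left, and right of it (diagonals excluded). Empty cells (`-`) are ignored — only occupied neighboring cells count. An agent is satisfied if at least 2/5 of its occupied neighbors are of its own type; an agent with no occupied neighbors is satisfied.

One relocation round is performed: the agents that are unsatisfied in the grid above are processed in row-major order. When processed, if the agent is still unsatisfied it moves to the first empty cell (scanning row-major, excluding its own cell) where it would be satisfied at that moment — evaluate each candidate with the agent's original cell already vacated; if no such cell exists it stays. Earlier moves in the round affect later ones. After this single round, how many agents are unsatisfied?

0

Initially unsatisfied (in order): (1,2), (2,2), (2,3), (4,1), (4,4).
  (1,2) → (1,3).
  (2,2): now satisfied by earlier moves; stays.
  (2,3) → (1,2).
  (4,1) → (1,1).
  (4,4) → (1,4).
Resulting grid:
R R R R
B B - -
B - B B
- - - -
All satisfied now.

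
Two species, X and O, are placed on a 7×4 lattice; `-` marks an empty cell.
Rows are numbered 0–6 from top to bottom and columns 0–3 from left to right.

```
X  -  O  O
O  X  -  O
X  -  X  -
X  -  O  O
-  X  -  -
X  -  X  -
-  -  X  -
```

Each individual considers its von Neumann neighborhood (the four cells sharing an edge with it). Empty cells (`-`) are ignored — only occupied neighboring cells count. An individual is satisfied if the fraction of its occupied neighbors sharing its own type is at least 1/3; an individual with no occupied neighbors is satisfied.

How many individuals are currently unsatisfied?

(0,0)X 0/1 unhappy
(0,2)O 1/1 ok
(0,3)O 2/2 ok
(1,0)O 0/3 unhappy
(1,1)X 0/1 unhappy
(1,3)O 1/1 ok
(2,0)X 1/2 ok
(2,2)X 0/1 unhappy
(3,0)X 1/1 ok
(3,2)O 1/2 ok
(3,3)O 1/1 ok
(4,1)X 0/0 ok
(5,0)X 0/0 ok
(5,2)X 1/1 ok
(6,2)X 1/1 ok
Unsatisfied: (0,0), (1,0), (1,1), (2,2) — 4 in total.

4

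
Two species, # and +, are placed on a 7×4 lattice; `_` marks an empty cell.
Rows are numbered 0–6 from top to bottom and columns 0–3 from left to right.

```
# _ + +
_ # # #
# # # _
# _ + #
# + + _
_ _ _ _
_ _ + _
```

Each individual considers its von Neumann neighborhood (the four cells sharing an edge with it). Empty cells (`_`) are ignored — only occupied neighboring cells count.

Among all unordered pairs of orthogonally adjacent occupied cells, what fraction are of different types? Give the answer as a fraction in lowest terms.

Scan each occupied cell's neighbors to the right and below so each pair is counted once.
Row 0: +(0,2)–+(0,3)= +(0,2)–#(1,2)≠ +(0,3)–#(1,3)≠  → 2/3 unlike.
Row 1: #(1,1)–#(1,2)= #(1,1)–#(2,1)= #(1,2)–#(1,3)= #(1,2)–#(2,2)=  → 0/4 unlike.
Row 2: #(2,0)–#(2,1)= #(2,0)–#(3,0)= #(2,1)–#(2,2)= #(2,2)–+(3,2)≠  → 1/4 unlike.
Row 3: #(3,0)–#(4,0)= +(3,2)–#(3,3)≠ +(3,2)–+(4,2)=  → 1/3 unlike.
Row 4: #(4,0)–+(4,1)≠ +(4,1)–+(4,2)=  → 1/2 unlike.
Total adjacent occupied pairs: 16; unlike-type pairs: 5.
5/16 is already in lowest terms.

5/16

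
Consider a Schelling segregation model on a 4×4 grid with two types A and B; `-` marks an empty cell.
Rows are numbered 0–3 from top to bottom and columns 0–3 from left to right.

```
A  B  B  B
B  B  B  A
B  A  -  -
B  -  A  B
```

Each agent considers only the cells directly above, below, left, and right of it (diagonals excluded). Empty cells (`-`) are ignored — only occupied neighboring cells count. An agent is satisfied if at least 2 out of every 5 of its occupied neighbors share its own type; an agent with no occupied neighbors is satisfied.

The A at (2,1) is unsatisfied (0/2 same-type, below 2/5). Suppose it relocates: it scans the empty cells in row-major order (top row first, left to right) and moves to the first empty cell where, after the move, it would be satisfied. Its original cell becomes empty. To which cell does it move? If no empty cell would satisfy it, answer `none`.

Vacating (2,1). Empty cells in order:
  (2,2): 1/2 same-type → satisfied — stop here.

(2,2)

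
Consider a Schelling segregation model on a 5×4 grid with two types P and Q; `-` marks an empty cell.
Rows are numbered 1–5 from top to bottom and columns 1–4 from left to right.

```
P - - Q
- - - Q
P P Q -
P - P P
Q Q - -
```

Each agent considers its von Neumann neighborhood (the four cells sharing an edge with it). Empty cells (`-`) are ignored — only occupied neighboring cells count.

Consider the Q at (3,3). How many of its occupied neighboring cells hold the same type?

Occupied neighbors of (3,3): (4,3)=P, (3,2)=P.
Same type (Q): 0 of 2.

0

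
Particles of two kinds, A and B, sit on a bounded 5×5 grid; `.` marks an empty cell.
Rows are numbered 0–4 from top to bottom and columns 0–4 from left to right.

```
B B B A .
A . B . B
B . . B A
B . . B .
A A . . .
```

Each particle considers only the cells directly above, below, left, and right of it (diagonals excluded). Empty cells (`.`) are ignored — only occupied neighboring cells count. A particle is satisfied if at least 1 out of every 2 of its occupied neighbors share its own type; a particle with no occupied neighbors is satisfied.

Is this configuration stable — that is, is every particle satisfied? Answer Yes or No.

Row 0: (0,0)B 1/2 ok · (0,1)B 2/2 ok · (0,2)B 2/3 ok · (0,3)A 0/1 unhappy
Row 1: (1,0)A 0/2 unhappy · (1,2)B 1/1 ok · (1,4)B 0/1 unhappy
Row 2: (2,0)B 1/2 ok · (2,3)B 1/2 ok · (2,4)A 0/2 unhappy
Row 3: (3,0)B 1/2 ok · (3,3)B 1/1 ok
Row 4: (4,0)A 1/2 ok · (4,1)A 1/1 ok
For instance (0,3) has only 0/1 same-type neighbors, below 1/2.

No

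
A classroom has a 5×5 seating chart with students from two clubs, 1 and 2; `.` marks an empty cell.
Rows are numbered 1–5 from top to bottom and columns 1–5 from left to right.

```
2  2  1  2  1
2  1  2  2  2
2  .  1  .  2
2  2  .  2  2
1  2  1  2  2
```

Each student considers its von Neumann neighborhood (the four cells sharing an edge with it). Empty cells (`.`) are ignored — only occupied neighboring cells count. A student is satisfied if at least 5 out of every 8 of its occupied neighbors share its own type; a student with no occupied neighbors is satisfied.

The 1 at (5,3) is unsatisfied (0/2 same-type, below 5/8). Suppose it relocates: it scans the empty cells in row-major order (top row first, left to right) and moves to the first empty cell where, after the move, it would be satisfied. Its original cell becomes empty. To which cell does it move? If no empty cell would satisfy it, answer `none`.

Vacating (5,3). Empty cells in order:
  (3,2): 2/4 same-type → still unsatisfied.
  (3,4): 1/4 same-type → still unsatisfied.
  (4,3): 1/3 same-type → still unsatisfied.

none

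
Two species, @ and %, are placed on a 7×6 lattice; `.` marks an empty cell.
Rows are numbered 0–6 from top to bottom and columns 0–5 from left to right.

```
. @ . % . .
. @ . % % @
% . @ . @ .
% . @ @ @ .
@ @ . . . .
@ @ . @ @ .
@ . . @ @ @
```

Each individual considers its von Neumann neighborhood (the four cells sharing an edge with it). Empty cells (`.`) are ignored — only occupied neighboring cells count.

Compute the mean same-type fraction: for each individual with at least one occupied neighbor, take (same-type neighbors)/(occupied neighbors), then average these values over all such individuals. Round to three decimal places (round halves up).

0.870

(0,1)@ 1/1
(0,3)% 1/1
(1,1)@ 1/1
(1,3)% 2/2
(1,4)% 1/3
(1,5)@ 0/1
(2,0)% 1/1
(2,2)@ 1/1
(2,4)@ 1/2
(3,0)% 1/2
(3,2)@ 2/2
(3,3)@ 2/2
(3,4)@ 2/2
(4,0)@ 2/3
(4,1)@ 2/2
(5,0)@ 3/3
(5,1)@ 2/2
(5,3)@ 2/2
(5,4)@ 2/2
(6,0)@ 1/1
(6,3)@ 2/2
(6,4)@ 3/3
(6,5)@ 1/1
Sum over 23 individuals: 1/1 + 1/1 + 1/1 + 2/2 + 1/3 + 0/1 + 1/1 + 1/1 + 1/2 + 1/2 + 2/2 + 2/2 + 2/2 + 2/3 + 2/2 + 3/3 + 2/2 + 2/2 + 2/2 + 1/1 + 2/2 + 3/3 + 1/1 = 20; mean = 20 ÷ 23 = 20/23 = 0.869565… → 0.870.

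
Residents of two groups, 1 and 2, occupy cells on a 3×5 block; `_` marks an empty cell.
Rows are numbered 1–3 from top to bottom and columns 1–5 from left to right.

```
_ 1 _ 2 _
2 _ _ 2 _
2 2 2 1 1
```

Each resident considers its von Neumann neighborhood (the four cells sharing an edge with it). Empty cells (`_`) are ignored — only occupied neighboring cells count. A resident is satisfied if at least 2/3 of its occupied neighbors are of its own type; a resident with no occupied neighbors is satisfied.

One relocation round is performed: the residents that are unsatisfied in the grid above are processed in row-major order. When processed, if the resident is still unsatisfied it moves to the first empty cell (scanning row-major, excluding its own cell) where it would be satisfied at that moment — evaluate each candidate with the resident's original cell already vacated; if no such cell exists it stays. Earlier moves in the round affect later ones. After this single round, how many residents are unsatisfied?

Initially unsatisfied (in order): (2,4), (3,3), (3,4).
  (2,4) → (1,5).
  (3,3) → (2,2).
  (3,4): now satisfied by earlier moves; stays.
Resulting grid:
_ 1 _ 2 2
2 2 _ _ _
2 2 _ 1 1
Unsatisfied now: (1,2).

1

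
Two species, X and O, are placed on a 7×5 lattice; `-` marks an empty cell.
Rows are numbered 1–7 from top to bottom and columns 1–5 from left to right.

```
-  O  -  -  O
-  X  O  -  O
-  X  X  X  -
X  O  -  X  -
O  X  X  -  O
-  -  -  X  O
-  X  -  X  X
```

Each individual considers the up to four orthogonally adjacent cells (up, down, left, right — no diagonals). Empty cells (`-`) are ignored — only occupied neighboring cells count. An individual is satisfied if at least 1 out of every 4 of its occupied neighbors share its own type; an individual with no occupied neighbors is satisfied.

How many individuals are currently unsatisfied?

Row 1: (1,2)O 0/1 unhappy · (1,5)O 1/1 ok
Row 2: (2,2)X 1/3 ok · (2,3)O 0/2 unhappy · (2,5)O 1/1 ok
Row 3: (3,2)X 2/3 ok · (3,3)X 2/3 ok · (3,4)X 2/2 ok
Row 4: (4,1)X 0/2 unhappy · (4,2)O 0/3 unhappy · (4,4)X 1/1 ok
Row 5: (5,1)O 0/2 unhappy · (5,2)X 1/3 ok · (5,3)X 1/1 ok · (5,5)O 1/1 ok
Row 6: (6,4)X 1/2 ok · (6,5)O 1/3 ok
Row 7: (7,2)X 0/0 ok · (7,4)X 2/2 ok · (7,5)X 1/2 ok
Unsatisfied: (1,2), (2,3), (4,1), (4,2), (5,1) — 5 in total.

5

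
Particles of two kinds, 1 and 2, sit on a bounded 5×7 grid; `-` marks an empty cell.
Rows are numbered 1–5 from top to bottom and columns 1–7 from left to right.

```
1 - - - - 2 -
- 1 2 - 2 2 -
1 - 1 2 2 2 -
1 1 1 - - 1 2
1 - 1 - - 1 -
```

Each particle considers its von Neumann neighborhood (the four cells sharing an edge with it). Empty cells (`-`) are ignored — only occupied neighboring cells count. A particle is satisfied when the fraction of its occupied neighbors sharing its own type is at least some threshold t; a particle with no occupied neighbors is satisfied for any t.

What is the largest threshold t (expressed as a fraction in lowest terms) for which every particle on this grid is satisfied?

0/1

Row 1: (1,1)1 — no occupied neighbors · (1,6)2 1/1
Row 2: (2,2)1 0/1 · (2,3)2 0/2 · (2,5)2 2/2 · (2,6)2 3/3
Row 3: (3,1)1 1/1 · (3,3)1 1/3 · (3,4)2 1/2 · (3,5)2 3/3 · (3,6)2 2/3
Row 4: (4,1)1 3/3 · (4,2)1 2/2 · (4,3)1 3/3 · (4,6)1 1/3 · (4,7)2 0/1
Row 5: (5,1)1 1/1 · (5,3)1 1/1 · (5,6)1 1/1
The smallest same-type fraction is 0/1 at (2,2), which reduces to 0/1. Any threshold above that leaves this particle unsatisfied.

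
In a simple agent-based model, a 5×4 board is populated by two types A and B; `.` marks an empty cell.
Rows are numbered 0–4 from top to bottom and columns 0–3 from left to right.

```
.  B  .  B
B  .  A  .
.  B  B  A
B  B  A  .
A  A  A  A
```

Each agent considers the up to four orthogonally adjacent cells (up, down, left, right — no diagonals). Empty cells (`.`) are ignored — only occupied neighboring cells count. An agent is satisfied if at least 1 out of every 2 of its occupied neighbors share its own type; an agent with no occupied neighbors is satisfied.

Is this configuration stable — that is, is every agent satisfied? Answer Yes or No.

No

(0,1)B 0/0 ✓
(0,3)B 0/0 ✓
(1,0)B 0/0 ✓
(1,2)A 0/1 ✗
(2,1)B 2/2 ✓
(2,2)B 1/4 ✗
(2,3)A 0/1 ✗
(3,0)B 1/2 ✓
(3,1)B 2/4 ✓
(3,2)A 1/3 ✗
(4,0)A 1/2 ✓
(4,1)A 2/3 ✓
(4,2)A 3/3 ✓
(4,3)A 1/1 ✓
For instance (1,2) has only 0/1 same-type neighbors, below 1/2.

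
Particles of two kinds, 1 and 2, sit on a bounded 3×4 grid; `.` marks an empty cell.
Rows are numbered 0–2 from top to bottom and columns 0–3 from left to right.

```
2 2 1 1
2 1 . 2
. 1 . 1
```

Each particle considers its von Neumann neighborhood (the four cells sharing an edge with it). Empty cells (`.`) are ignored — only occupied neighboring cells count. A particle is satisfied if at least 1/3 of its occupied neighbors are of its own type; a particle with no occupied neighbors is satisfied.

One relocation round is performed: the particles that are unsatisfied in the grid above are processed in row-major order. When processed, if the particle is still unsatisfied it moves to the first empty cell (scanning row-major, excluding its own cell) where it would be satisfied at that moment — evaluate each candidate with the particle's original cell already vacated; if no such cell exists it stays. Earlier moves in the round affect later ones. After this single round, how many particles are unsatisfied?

0

Initially unsatisfied (in order): (1,3), (2,3).
  (1,3) → (2,0).
  (2,3): now satisfied by earlier moves; stays.
Resulting grid:
2 2 1 1
2 1 . .
2 1 . 1
All satisfied now.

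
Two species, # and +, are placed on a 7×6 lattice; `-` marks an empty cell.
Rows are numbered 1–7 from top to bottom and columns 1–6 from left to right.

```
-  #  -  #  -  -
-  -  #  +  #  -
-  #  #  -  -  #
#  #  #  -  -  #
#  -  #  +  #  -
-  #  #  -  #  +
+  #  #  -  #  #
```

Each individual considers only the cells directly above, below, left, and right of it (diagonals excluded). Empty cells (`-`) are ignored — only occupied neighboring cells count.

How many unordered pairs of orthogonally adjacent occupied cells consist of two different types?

Scan each occupied cell's neighbors to the right and below so each pair is counted once.
Row 1: #(1,4)–+(2,4)≠  → 1/1 unlike.
Row 2: #(2,3)–+(2,4)≠ #(2,3)–#(3,3)= +(2,4)–#(2,5)≠  → 2/3 unlike.
Row 3: #(3,2)–#(3,3)= #(3,2)–#(4,2)= #(3,3)–#(4,3)= #(3,6)–#(4,6)=  → 0/4 unlike.
Row 4: #(4,1)–#(4,2)= #(4,1)–#(5,1)= #(4,2)–#(4,3)= #(4,3)–#(5,3)=  → 0/4 unlike.
Row 5: #(5,3)–+(5,4)≠ #(5,3)–#(6,3)= +(5,4)–#(5,5)≠ #(5,5)–#(6,5)=  → 2/4 unlike.
Row 6: #(6,2)–#(6,3)= #(6,2)–#(7,2)= #(6,3)–#(7,3)= #(6,5)–+(6,6)≠ #(6,5)–#(7,5)= +(6,6)–#(7,6)≠  → 2/6 unlike.
Row 7: +(7,1)–#(7,2)≠ #(7,2)–#(7,3)= #(7,5)–#(7,6)=  → 1/3 unlike.
Total adjacent occupied pairs: 25; unlike-type pairs: 8.

8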